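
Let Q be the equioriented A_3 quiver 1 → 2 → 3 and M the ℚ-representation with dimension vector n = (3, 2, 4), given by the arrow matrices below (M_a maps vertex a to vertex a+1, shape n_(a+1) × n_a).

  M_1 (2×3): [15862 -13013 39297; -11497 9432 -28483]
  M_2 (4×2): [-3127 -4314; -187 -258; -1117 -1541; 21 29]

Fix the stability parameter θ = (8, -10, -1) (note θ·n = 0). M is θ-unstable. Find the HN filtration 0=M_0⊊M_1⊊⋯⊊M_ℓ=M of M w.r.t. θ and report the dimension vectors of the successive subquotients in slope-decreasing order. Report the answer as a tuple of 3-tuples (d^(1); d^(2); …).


Interval decomposition of M: I[1,1], I[1,3]^2, I[3,3]^2.
HN type (ℓ=2): μ^(1)=8; μ^(2)=-1

((1, 0, 0); (2, 2, 4))


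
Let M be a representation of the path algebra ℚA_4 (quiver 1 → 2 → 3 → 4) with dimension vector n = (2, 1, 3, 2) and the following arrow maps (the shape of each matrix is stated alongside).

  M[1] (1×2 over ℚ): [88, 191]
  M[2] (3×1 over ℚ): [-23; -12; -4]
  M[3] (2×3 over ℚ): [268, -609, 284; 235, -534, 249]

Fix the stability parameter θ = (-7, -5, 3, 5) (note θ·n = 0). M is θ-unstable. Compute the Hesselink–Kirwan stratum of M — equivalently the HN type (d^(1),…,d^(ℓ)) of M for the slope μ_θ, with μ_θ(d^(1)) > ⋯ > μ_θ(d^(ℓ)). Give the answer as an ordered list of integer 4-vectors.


Via rank(M_{q-1}∘⋯∘M_p): M ≅ I[1,1], I[1,4], I[3,3], I[3,4].
μ_θ-semistable layers: μ^(1)=5; μ^(2)=3; μ^(3)=-5; μ^(4)=-7

((0, 0, 0, 2); (0, 0, 3, 0); (0, 1, 0, 0); (2, 0, 0, 0))


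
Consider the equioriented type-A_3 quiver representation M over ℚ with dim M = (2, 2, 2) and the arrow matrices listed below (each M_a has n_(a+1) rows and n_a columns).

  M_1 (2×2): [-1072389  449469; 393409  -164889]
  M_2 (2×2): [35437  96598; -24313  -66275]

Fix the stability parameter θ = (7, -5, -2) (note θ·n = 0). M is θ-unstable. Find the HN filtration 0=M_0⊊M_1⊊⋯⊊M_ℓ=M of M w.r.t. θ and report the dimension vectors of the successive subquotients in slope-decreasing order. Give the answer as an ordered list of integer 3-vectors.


Via rank(M_{q-1}∘⋯∘M_p): M ≅ I[1,1], I[1,3], I[2,3].
μ_θ-semistable layers: μ^(1)=7; μ^(2)=0; μ^(3)=-2; μ^(4)=-5

((1, 0, 0); (1, 1, 1); (0, 0, 1); (0, 1, 0))


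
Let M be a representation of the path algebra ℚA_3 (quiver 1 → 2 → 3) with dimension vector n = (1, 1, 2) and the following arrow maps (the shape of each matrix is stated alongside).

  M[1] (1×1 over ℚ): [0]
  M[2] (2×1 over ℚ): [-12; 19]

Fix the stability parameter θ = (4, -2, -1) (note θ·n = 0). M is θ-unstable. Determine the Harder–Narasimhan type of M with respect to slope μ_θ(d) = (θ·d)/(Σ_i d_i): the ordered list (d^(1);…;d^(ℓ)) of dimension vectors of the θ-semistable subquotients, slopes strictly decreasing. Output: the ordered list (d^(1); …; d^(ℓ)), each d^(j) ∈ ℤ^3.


Interval decomposition of M: I[1,1], I[2,3], I[3,3].
HN type (ℓ=3): μ^(1)=4; μ^(2)=-1; μ^(3)=-2

((1, 0, 0); (0, 0, 2); (0, 1, 0))


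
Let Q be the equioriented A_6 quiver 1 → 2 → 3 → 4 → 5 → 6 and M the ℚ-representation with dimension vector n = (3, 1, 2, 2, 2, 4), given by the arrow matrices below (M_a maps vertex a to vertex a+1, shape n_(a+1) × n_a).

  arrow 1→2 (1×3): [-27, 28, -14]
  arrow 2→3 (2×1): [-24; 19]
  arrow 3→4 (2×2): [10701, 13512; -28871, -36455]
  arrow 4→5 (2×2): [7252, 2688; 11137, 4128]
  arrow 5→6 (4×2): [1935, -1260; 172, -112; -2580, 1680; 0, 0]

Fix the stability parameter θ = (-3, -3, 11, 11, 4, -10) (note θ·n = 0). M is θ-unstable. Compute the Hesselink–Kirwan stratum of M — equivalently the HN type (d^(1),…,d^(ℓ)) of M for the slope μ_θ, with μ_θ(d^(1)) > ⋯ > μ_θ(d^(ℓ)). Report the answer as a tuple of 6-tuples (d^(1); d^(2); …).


Barcode: M ≅ I[1,1]^2, I[1,4], I[3,5], I[5,6], I[6,6]^3. HN layers by μ_θ (4 steps, strictly decreasing):
  μ^(1)=11; μ^(2)=26/3; μ^(3)=-3; μ^(4)=-10

((0, 0, 1, 1, 0, 0); (0, 0, 1, 1, 1, 0); (3, 1, 0, 0, 1, 1); (0, 0, 0, 0, 0, 3))


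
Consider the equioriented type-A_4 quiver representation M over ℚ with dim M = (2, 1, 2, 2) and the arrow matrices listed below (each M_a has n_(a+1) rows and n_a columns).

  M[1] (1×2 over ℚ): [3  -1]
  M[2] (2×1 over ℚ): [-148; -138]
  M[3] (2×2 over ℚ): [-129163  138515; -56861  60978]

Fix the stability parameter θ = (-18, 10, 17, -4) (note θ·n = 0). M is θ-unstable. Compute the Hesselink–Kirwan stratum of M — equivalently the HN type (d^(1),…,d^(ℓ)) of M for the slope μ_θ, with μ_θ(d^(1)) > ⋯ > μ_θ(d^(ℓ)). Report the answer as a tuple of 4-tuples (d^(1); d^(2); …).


Interval decomposition of M: I[1,1], I[1,4], I[3,4].
HN type (ℓ=3): μ^(1)=23/3; μ^(2)=13/2; μ^(3)=-18

((0, 1, 1, 1); (0, 0, 1, 1); (2, 0, 0, 0))


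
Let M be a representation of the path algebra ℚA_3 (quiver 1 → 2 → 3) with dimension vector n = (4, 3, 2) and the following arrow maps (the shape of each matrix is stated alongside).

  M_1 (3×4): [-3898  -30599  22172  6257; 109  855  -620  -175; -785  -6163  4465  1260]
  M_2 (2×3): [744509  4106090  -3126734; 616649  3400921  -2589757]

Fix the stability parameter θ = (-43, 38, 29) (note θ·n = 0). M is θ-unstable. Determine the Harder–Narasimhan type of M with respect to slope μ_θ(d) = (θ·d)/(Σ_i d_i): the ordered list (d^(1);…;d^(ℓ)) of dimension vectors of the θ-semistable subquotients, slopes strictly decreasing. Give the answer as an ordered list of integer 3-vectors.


Via rank(M_{q-1}∘⋯∘M_p): M ≅ I[1,1], I[1,2], I[1,3]^2.
μ_θ-semistable layers: μ^(1)=38; μ^(2)=67/2; μ^(3)=-43

((0, 1, 0); (0, 2, 2); (4, 0, 0))


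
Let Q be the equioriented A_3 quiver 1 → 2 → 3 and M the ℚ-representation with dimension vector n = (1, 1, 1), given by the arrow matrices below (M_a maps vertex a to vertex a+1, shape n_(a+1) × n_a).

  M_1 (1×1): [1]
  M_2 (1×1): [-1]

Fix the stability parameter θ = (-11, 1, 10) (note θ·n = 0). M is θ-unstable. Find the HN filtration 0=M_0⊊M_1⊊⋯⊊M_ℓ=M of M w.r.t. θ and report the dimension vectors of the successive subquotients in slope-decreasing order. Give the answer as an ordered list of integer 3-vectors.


Barcode: M ≅ I[1,3]. HN layers by μ_θ (3 steps, strictly decreasing):
  μ^(1)=10; μ^(2)=1; μ^(3)=-11

((0, 0, 1); (0, 1, 0); (1, 0, 0))


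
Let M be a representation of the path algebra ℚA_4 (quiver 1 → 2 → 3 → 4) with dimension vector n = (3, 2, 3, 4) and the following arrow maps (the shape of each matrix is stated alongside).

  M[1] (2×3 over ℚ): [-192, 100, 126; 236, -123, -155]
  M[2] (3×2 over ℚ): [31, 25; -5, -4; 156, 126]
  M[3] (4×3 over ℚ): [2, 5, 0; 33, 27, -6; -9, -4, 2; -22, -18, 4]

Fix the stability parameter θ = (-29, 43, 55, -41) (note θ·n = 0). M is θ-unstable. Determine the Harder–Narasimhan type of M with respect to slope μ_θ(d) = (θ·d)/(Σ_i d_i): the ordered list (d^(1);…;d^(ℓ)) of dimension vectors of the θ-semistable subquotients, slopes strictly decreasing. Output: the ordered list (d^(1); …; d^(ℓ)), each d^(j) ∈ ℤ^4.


Barcode: M ≅ I[1,1], I[1,4]^2, I[3,3], I[4,4]^2. HN layers by μ_θ (4 steps, strictly decreasing):
  μ^(1)=55; μ^(2)=19; μ^(3)=-29; μ^(4)=-41

((0, 0, 1, 0); (0, 2, 2, 2); (3, 0, 0, 0); (0, 0, 0, 2))


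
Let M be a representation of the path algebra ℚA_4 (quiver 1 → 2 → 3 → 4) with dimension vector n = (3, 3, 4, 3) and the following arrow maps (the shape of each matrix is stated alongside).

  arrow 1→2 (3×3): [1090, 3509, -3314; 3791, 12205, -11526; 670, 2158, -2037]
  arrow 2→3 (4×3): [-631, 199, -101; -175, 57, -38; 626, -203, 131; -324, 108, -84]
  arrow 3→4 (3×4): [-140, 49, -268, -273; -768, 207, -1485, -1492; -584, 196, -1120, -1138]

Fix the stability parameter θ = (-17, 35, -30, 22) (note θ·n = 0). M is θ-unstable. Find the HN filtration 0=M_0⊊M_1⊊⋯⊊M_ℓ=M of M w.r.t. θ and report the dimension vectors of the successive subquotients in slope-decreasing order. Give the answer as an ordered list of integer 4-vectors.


Via rank(M_{q-1}∘⋯∘M_p): M ≅ I[1,3], I[1,4]^2, I[3,4].
μ_θ-semistable layers: μ^(1)=22; μ^(2)=5/2; μ^(3)=-17; μ^(4)=-30

((0, 0, 0, 3); (0, 3, 3, 0); (3, 0, 0, 0); (0, 0, 1, 0))


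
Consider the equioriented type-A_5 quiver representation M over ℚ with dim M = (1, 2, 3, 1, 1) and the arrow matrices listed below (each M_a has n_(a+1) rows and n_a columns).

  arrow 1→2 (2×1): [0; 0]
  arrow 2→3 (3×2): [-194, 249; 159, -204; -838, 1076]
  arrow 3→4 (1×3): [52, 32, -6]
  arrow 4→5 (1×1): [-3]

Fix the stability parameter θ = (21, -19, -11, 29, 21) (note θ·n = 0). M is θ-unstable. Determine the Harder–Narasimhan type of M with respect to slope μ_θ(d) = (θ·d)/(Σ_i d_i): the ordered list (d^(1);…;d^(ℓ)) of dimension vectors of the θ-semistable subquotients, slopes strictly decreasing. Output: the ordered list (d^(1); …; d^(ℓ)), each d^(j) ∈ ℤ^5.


Barcode: M ≅ I[1,1], I[2,3], I[2,5], I[3,3]. HN layers by μ_θ (4 steps, strictly decreasing):
  μ^(1)=25; μ^(2)=21; μ^(3)=-11; μ^(4)=-19

((0, 0, 0, 1, 1); (1, 0, 0, 0, 0); (0, 0, 3, 0, 0); (0, 2, 0, 0, 0))


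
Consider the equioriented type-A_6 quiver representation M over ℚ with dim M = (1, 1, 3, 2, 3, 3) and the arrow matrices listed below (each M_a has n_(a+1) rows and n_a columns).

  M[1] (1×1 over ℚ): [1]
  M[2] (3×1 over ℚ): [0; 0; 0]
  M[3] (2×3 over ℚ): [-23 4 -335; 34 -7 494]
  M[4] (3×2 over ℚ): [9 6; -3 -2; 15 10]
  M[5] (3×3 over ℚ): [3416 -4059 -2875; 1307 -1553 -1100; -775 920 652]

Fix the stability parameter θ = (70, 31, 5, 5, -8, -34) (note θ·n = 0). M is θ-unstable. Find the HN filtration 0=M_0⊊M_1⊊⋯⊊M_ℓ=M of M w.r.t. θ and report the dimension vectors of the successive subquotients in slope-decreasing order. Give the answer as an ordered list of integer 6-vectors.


Via rank(M_{q-1}∘⋯∘M_p): M ≅ I[1,2], I[3,3], I[3,4], I[3,6], I[5,6]^2.
μ_θ-semistable layers: μ^(1)=101/2; μ^(2)=5; μ^(3)=-8; μ^(4)=-21

((1, 1, 0, 0, 0, 0); (0, 0, 2, 1, 0, 0); (0, 0, 1, 1, 1, 1); (0, 0, 0, 0, 2, 2))


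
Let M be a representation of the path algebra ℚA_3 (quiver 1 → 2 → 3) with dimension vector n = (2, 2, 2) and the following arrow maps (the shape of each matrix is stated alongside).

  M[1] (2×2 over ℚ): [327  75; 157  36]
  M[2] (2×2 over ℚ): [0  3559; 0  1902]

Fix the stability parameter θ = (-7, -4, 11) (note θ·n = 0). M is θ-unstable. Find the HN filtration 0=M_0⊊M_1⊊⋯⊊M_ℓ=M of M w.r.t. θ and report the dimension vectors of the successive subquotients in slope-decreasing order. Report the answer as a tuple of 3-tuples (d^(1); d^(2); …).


Interval decomposition of M: I[1,2], I[1,3], I[3,3].
HN type (ℓ=3): μ^(1)=11; μ^(2)=-4; μ^(3)=-7

((0, 0, 2); (0, 2, 0); (2, 0, 0))


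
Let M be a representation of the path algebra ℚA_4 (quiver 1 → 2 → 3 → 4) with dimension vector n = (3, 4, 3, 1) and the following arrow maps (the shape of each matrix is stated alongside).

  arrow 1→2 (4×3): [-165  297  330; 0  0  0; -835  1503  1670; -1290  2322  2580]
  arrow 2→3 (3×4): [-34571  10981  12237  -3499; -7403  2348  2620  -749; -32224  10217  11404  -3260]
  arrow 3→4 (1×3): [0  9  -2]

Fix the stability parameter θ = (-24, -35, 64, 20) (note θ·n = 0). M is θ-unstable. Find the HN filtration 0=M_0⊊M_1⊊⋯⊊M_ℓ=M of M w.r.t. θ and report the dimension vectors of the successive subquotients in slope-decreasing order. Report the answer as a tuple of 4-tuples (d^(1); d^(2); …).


Via rank(M_{q-1}∘⋯∘M_p): M ≅ I[1,1]^2, I[1,4], I[2,2], I[2,3]^2.
μ_θ-semistable layers: μ^(1)=64; μ^(2)=42; μ^(3)=-24; μ^(4)=-59/2; μ^(5)=-35

((0, 0, 2, 0); (0, 0, 1, 1); (2, 0, 0, 0); (1, 1, 0, 0); (0, 3, 0, 0))


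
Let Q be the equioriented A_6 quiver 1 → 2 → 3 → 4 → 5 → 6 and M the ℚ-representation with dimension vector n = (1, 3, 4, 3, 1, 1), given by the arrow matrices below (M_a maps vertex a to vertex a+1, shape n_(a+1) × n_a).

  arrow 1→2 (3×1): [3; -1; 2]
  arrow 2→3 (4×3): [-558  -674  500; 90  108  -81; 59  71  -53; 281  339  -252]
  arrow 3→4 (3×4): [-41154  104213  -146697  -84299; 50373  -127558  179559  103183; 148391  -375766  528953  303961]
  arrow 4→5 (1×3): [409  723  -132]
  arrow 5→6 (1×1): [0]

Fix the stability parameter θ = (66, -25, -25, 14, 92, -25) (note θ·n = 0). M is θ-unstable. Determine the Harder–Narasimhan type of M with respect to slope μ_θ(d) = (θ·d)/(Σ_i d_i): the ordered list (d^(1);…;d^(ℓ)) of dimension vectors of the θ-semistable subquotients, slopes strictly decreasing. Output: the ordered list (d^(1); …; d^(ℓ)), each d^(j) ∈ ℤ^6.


Barcode: M ≅ I[1,2], I[2,3], I[2,5], I[3,3], I[3,4], I[4,4], I[6,6]. HN layers by μ_θ (4 steps, strictly decreasing):
  μ^(1)=92; μ^(2)=41/2; μ^(3)=14; μ^(4)=-25

((0, 0, 0, 0, 1, 0); (1, 1, 0, 0, 0, 0); (0, 0, 0, 3, 0, 0); (0, 2, 4, 0, 0, 1))


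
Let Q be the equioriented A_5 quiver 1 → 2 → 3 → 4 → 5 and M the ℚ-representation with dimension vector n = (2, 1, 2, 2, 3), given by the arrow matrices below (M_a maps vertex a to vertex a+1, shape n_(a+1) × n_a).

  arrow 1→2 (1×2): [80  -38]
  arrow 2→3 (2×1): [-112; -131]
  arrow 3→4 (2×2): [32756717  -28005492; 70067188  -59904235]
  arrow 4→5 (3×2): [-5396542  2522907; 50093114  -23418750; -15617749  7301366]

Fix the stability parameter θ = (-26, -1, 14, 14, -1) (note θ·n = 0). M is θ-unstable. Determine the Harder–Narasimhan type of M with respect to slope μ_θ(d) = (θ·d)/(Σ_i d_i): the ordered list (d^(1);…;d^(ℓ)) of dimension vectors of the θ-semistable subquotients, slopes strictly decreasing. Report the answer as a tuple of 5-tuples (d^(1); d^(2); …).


Via rank(M_{q-1}∘⋯∘M_p): M ≅ I[1,1], I[1,5], I[3,5], I[5,5].
μ_θ-semistable layers: μ^(1)=9; μ^(2)=-1; μ^(3)=-26

((0, 0, 2, 2, 2); (0, 1, 0, 0, 1); (2, 0, 0, 0, 0))


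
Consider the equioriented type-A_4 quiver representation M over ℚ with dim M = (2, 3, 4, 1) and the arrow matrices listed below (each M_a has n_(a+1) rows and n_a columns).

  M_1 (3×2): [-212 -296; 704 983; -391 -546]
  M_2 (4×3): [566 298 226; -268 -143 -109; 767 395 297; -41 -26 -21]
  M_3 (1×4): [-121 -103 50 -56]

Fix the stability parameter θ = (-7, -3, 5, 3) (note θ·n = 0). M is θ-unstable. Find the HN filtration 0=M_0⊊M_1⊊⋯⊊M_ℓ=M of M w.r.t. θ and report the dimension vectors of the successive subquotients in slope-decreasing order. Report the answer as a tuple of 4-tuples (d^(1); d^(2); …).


Barcode: M ≅ I[1,3], I[1,4], I[2,3], I[3,3]. HN layers by μ_θ (4 steps, strictly decreasing):
  μ^(1)=5; μ^(2)=4; μ^(3)=-3; μ^(4)=-7

((0, 0, 3, 0); (0, 0, 1, 1); (0, 3, 0, 0); (2, 0, 0, 0))


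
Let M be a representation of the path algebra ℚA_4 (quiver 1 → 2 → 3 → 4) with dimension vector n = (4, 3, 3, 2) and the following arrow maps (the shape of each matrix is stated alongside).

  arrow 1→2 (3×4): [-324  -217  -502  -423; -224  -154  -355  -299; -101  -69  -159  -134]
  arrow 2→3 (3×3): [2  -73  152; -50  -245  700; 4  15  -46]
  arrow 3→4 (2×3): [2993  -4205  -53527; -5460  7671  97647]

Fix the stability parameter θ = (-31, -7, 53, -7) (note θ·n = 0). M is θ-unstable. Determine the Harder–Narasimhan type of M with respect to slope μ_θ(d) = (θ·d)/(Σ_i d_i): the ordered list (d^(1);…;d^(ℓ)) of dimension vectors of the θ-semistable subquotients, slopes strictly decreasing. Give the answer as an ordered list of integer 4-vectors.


Interval decomposition of M: I[1,1], I[1,2], I[1,4]^2, I[3,3].
HN type (ℓ=4): μ^(1)=53; μ^(2)=23; μ^(3)=-7; μ^(4)=-31

((0, 0, 1, 0); (0, 0, 2, 2); (0, 3, 0, 0); (4, 0, 0, 0))


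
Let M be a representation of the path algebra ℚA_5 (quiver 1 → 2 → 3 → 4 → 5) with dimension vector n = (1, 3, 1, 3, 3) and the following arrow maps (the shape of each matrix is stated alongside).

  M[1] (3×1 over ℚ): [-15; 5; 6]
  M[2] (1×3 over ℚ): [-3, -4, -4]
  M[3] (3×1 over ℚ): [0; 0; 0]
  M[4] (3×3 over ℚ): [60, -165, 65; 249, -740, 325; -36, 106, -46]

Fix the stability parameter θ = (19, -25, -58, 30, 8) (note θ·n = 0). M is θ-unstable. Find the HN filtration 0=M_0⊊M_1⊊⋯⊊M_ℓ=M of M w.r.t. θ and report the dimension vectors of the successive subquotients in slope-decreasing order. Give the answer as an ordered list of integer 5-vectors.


Via rank(M_{q-1}∘⋯∘M_p): M ≅ I[1,3], I[2,2]^2, I[4,4], I[4,5]^2, I[5,5].
μ_θ-semistable layers: μ^(1)=30; μ^(2)=19; μ^(3)=8; μ^(4)=-64/3; μ^(5)=-25

((0, 0, 0, 1, 0); (0, 0, 0, 2, 2); (0, 0, 0, 0, 1); (1, 1, 1, 0, 0); (0, 2, 0, 0, 0))


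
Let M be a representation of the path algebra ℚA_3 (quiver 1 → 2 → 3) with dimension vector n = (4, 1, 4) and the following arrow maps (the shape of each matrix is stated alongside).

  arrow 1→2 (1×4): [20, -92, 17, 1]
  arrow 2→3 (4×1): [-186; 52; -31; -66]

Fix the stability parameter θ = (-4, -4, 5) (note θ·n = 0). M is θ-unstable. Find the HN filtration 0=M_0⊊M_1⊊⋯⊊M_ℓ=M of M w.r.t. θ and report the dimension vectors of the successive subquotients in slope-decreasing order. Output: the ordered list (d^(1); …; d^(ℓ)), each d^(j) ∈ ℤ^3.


Interval decomposition of M: I[1,1]^3, I[1,3], I[3,3]^3.
HN type (ℓ=2): μ^(1)=5; μ^(2)=-4

((0, 0, 4); (4, 1, 0))


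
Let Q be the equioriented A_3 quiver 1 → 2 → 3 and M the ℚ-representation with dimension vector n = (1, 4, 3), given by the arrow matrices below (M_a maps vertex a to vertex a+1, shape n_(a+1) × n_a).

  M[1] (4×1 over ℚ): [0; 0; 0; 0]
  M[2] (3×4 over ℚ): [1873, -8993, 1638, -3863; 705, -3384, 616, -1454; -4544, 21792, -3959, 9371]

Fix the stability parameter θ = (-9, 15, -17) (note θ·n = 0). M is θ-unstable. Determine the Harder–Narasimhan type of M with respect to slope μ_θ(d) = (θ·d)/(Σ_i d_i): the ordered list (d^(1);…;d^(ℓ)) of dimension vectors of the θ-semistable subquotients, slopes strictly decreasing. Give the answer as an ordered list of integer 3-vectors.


Via rank(M_{q-1}∘⋯∘M_p): M ≅ I[1,1], I[2,2], I[2,3]^3.
μ_θ-semistable layers: μ^(1)=15; μ^(2)=-1; μ^(3)=-9

((0, 1, 0); (0, 3, 3); (1, 0, 0))


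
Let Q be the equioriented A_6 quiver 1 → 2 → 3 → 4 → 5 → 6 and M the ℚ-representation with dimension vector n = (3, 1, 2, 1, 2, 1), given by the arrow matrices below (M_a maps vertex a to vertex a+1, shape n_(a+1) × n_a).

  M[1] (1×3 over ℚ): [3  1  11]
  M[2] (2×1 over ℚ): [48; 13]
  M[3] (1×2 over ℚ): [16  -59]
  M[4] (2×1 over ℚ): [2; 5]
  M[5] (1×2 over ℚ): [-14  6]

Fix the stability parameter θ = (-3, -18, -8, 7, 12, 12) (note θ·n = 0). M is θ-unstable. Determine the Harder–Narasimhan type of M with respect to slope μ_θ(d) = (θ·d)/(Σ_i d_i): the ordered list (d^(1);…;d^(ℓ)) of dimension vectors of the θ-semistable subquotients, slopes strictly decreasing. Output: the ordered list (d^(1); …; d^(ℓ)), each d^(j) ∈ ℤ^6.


Interval decomposition of M: I[1,1]^2, I[1,6], I[3,3], I[5,5].
HN type (ℓ=5): μ^(1)=12; μ^(2)=7; μ^(3)=-3; μ^(4)=-8; μ^(5)=-21/2

((0, 0, 0, 0, 2, 1); (0, 0, 0, 1, 0, 0); (2, 0, 0, 0, 0, 0); (0, 0, 2, 0, 0, 0); (1, 1, 0, 0, 0, 0))


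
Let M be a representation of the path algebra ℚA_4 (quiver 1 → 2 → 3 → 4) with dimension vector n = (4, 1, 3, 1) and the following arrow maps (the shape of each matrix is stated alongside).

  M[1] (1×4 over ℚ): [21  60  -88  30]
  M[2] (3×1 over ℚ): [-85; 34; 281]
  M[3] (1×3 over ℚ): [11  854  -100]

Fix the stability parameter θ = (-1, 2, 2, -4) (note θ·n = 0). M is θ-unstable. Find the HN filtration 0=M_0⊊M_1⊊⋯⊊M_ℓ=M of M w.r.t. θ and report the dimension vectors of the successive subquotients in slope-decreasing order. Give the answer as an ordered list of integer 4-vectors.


Interval decomposition of M: I[1,1]^3, I[1,4], I[3,3]^2.
HN type (ℓ=3): μ^(1)=2; μ^(2)=0; μ^(3)=-1

((0, 0, 2, 0); (0, 1, 1, 1); (4, 0, 0, 0))


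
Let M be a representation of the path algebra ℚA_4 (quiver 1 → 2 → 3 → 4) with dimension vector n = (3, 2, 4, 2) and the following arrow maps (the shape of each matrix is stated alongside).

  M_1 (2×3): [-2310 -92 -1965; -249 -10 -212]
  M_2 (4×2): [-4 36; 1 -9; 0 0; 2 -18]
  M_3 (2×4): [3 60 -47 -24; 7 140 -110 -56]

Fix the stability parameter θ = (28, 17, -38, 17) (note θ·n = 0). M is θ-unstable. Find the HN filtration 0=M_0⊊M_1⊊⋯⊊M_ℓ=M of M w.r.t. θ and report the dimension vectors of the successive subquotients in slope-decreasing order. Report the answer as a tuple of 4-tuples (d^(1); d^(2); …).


Interval decomposition of M: I[1,1], I[1,2], I[1,3], I[3,3], I[3,4]^2.
HN type (ℓ=5): μ^(1)=28; μ^(2)=45/2; μ^(3)=17; μ^(4)=7/3; μ^(5)=-38

((1, 0, 0, 0); (1, 1, 0, 0); (0, 0, 0, 2); (1, 1, 1, 0); (0, 0, 3, 0))


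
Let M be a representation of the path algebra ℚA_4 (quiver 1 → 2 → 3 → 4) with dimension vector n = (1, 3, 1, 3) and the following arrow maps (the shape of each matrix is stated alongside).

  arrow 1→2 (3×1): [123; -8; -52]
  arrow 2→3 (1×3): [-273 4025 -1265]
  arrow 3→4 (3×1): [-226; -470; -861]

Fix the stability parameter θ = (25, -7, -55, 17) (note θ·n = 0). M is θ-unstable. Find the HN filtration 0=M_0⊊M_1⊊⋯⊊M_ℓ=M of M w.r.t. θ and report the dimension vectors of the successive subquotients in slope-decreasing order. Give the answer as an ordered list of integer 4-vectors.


Via rank(M_{q-1}∘⋯∘M_p): M ≅ I[1,4], I[2,2]^2, I[4,4]^2.
μ_θ-semistable layers: μ^(1)=17; μ^(2)=-7; μ^(3)=-37/3

((0, 0, 0, 3); (0, 2, 0, 0); (1, 1, 1, 0))


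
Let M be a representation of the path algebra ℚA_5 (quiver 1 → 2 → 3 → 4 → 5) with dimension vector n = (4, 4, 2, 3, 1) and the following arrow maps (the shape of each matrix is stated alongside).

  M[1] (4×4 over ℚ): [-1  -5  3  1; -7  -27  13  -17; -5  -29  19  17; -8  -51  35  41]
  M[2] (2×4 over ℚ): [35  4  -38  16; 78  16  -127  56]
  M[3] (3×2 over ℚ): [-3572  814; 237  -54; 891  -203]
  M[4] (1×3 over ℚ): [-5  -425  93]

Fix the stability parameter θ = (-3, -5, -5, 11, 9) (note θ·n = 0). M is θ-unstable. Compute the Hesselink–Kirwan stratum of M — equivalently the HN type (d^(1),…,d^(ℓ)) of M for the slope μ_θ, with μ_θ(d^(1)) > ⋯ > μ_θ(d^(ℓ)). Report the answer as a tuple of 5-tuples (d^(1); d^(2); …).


Barcode: M ≅ I[1,1]^2, I[1,4], I[1,5], I[2,2]^2, I[4,4]. HN layers by μ_θ (5 steps, strictly decreasing):
  μ^(1)=11; μ^(2)=10; μ^(3)=-3; μ^(4)=-13/3; μ^(5)=-5

((0, 0, 0, 2, 0); (0, 0, 0, 1, 1); (2, 0, 0, 0, 0); (2, 2, 2, 0, 0); (0, 2, 0, 0, 0))


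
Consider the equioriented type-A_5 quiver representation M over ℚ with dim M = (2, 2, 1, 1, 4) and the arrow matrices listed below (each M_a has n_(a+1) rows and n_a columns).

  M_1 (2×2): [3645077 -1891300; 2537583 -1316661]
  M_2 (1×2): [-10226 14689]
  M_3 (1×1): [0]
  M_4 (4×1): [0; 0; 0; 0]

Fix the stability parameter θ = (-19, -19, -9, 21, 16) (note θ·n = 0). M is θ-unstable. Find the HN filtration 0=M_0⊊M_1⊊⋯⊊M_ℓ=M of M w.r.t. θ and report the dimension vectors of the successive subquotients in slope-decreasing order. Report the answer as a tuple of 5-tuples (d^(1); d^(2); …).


Barcode: M ≅ I[1,2], I[1,3], I[4,4], I[5,5]^4. HN layers by μ_θ (4 steps, strictly decreasing):
  μ^(1)=21; μ^(2)=16; μ^(3)=-9; μ^(4)=-19

((0, 0, 0, 1, 0); (0, 0, 0, 0, 4); (0, 0, 1, 0, 0); (2, 2, 0, 0, 0))


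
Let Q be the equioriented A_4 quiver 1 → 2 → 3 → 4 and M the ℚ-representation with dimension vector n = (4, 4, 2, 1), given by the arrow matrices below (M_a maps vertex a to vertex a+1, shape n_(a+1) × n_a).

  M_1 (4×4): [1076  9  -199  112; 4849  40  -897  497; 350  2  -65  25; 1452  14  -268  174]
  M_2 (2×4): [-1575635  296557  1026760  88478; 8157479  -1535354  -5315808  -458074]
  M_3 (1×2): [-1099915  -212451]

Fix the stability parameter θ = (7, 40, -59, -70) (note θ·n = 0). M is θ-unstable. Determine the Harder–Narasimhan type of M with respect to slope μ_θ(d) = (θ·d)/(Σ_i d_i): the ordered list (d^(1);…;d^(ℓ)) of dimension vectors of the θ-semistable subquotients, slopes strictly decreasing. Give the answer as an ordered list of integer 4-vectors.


Via rank(M_{q-1}∘⋯∘M_p): M ≅ I[1,1], I[1,2], I[1,3], I[1,4], I[2,2].
μ_θ-semistable layers: μ^(1)=40; μ^(2)=7; μ^(3)=-4; μ^(4)=-41/2

((0, 2, 0, 0); (2, 0, 0, 0); (1, 1, 1, 0); (1, 1, 1, 1))


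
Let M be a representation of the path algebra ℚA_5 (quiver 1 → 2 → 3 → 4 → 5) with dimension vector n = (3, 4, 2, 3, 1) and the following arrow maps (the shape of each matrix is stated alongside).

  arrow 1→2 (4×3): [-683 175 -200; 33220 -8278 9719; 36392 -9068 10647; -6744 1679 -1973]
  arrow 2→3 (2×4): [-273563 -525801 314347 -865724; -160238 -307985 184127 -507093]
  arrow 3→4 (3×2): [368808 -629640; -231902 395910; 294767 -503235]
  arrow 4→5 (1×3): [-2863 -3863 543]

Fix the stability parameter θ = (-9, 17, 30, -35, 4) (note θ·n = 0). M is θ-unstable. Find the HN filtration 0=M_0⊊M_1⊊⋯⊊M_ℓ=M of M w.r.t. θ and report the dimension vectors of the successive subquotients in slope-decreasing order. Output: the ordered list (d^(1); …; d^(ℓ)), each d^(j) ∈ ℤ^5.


Via rank(M_{q-1}∘⋯∘M_p): M ≅ I[1,2], I[1,3], I[1,5], I[2,2], I[4,4]^2.
μ_θ-semistable layers: μ^(1)=30; μ^(2)=17; μ^(3)=4; μ^(4)=-9; μ^(5)=-35

((0, 0, 1, 0, 0); (0, 3, 0, 0, 0); (0, 1, 1, 1, 1); (3, 0, 0, 0, 0); (0, 0, 0, 2, 0))


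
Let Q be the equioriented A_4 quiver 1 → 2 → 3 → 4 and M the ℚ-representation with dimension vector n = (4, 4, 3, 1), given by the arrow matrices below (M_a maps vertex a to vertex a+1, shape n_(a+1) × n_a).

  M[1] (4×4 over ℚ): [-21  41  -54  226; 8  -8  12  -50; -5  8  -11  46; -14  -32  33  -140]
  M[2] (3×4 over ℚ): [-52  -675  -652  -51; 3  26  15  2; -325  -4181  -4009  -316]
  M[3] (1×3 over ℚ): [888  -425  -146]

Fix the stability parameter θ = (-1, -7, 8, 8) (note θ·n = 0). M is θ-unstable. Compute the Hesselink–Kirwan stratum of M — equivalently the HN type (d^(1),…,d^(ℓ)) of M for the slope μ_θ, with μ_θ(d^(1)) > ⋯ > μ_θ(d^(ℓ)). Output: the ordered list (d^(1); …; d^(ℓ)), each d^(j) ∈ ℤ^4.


Via rank(M_{q-1}∘⋯∘M_p): M ≅ I[1,2], I[1,3]^2, I[1,4].
μ_θ-semistable layers: μ^(1)=8; μ^(2)=-4

((0, 0, 3, 1); (4, 4, 0, 0))


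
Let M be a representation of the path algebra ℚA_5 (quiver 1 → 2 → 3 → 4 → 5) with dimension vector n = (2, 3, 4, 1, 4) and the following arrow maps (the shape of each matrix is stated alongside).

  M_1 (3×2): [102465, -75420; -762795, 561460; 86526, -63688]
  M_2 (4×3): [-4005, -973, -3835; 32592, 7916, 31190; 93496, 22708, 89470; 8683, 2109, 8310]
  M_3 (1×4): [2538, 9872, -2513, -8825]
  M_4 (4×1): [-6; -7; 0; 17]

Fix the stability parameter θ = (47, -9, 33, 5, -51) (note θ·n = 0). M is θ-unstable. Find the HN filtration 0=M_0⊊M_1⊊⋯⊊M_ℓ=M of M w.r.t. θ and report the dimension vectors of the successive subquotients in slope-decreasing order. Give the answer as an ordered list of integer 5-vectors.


Barcode: M ≅ I[1,1], I[1,2], I[2,3], I[2,5], I[3,3]^2, I[5,5]^3. HN layers by μ_θ (6 steps, strictly decreasing):
  μ^(1)=47; μ^(2)=33; μ^(3)=19; μ^(4)=-13/3; μ^(5)=-9; μ^(6)=-51

((1, 0, 0, 0, 0); (0, 0, 3, 0, 0); (1, 1, 0, 0, 0); (0, 0, 1, 1, 1); (0, 2, 0, 0, 0); (0, 0, 0, 0, 3))


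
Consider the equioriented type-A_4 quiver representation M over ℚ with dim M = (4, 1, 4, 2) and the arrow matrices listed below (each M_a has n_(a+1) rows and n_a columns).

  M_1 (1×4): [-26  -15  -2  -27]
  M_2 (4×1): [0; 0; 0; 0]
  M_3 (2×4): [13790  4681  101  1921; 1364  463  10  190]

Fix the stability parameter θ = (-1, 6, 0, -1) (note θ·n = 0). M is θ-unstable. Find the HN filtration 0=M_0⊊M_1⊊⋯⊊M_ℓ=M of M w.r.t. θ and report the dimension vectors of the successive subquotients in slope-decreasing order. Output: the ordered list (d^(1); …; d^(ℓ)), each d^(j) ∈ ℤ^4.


Via rank(M_{q-1}∘⋯∘M_p): M ≅ I[1,1]^3, I[1,2], I[3,3]^2, I[3,4]^2.
μ_θ-semistable layers: μ^(1)=6; μ^(2)=0; μ^(3)=-1/2; μ^(4)=-1

((0, 1, 0, 0); (0, 0, 2, 0); (0, 0, 2, 2); (4, 0, 0, 0))


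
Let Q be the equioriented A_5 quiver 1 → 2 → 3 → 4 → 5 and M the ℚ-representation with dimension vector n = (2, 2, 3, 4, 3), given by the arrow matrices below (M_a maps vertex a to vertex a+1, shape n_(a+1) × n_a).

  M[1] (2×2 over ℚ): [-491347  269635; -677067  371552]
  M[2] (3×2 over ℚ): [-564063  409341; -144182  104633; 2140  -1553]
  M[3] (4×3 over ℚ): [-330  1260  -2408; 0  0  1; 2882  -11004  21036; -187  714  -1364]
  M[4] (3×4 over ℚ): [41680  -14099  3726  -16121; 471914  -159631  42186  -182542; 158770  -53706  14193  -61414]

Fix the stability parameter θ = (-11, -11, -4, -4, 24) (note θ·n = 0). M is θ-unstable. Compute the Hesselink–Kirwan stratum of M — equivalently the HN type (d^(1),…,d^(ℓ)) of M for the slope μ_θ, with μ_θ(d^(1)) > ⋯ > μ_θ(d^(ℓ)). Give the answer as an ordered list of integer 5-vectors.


Barcode: M ≅ I[1,5]^2, I[3,3], I[4,4], I[4,5]. HN layers by μ_θ (3 steps, strictly decreasing):
  μ^(1)=24; μ^(2)=-4; μ^(3)=-11

((0, 0, 0, 0, 3); (0, 0, 3, 4, 0); (2, 2, 0, 0, 0))


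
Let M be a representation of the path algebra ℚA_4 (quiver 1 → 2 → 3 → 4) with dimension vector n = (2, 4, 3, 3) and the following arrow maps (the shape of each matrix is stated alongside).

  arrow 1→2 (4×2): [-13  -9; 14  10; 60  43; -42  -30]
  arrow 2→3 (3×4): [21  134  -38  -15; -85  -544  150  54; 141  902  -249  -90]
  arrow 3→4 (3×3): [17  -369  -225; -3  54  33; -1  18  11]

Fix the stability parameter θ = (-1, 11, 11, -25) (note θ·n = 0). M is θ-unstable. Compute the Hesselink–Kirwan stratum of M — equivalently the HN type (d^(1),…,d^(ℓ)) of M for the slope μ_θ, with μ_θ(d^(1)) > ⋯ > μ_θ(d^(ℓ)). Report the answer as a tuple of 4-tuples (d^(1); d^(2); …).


Interval decomposition of M: I[1,4]^2, I[2,2], I[2,3], I[4,4].
HN type (ℓ=3): μ^(1)=11; μ^(2)=-1; μ^(3)=-25

((0, 2, 1, 0); (2, 2, 2, 2); (0, 0, 0, 1))


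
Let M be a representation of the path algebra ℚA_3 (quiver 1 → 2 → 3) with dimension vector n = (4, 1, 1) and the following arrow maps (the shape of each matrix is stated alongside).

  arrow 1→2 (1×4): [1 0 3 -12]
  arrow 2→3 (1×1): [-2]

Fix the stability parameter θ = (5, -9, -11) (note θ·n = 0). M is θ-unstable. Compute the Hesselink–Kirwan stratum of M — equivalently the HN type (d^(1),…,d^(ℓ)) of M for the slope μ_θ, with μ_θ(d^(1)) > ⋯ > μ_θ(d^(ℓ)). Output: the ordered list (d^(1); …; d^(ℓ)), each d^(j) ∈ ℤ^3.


Interval decomposition of M: I[1,1]^3, I[1,3].
HN type (ℓ=2): μ^(1)=5; μ^(2)=-5

((3, 0, 0); (1, 1, 1))


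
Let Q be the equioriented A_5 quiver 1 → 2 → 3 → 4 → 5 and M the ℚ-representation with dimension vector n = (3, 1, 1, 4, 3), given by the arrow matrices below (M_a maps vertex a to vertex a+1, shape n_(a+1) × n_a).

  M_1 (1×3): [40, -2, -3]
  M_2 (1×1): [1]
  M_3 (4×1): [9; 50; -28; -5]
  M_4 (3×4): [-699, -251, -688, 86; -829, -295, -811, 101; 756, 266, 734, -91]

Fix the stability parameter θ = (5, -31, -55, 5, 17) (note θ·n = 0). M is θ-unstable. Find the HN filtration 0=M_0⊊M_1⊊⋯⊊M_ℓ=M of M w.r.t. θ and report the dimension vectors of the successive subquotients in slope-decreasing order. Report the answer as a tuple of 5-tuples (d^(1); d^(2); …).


Barcode: M ≅ I[1,1]^2, I[1,5], I[4,4], I[4,5]^2. HN layers by μ_θ (3 steps, strictly decreasing):
  μ^(1)=17; μ^(2)=5; μ^(3)=-27

((0, 0, 0, 0, 3); (2, 0, 0, 4, 0); (1, 1, 1, 0, 0))


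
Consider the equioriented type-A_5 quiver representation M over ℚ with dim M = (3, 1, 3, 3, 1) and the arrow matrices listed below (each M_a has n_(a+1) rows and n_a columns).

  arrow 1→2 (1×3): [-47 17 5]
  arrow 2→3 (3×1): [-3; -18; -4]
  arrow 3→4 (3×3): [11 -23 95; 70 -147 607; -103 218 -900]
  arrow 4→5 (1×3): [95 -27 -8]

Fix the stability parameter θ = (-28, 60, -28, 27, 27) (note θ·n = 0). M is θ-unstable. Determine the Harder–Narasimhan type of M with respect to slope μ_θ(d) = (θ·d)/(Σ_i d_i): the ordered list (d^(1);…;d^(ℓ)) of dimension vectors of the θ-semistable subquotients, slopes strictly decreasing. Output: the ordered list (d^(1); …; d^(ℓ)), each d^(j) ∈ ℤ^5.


Interval decomposition of M: I[1,1]^2, I[1,5], I[3,4]^2.
HN type (ℓ=3): μ^(1)=27; μ^(2)=16; μ^(3)=-28

((0, 0, 0, 3, 1); (0, 1, 1, 0, 0); (3, 0, 2, 0, 0))


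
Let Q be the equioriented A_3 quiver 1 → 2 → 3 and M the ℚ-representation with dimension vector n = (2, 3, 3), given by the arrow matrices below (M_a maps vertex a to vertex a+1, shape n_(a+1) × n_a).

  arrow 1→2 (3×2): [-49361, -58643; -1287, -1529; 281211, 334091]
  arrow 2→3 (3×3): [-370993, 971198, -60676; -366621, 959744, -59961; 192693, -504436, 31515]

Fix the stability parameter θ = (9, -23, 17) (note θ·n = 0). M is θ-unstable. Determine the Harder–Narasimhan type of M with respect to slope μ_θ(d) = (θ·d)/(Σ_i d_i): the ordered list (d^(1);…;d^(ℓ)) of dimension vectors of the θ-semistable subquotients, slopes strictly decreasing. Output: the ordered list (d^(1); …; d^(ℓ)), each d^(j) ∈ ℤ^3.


Barcode: M ≅ I[1,3]^2, I[2,2], I[3,3]. HN layers by μ_θ (3 steps, strictly decreasing):
  μ^(1)=17; μ^(2)=-7; μ^(3)=-23

((0, 0, 3); (2, 2, 0); (0, 1, 0))


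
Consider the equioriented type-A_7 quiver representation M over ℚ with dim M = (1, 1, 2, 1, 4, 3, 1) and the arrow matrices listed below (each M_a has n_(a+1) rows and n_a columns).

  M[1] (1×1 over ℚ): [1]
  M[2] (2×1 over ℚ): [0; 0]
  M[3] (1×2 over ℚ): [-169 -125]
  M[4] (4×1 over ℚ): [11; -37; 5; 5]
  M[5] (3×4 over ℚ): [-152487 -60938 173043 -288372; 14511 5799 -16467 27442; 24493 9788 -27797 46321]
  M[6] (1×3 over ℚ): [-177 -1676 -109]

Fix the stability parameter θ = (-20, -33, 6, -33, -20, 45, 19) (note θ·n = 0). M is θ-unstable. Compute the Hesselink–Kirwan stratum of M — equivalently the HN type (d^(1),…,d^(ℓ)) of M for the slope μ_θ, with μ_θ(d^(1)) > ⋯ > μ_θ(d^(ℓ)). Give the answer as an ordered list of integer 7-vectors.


Interval decomposition of M: I[1,2], I[3,3], I[3,7], I[5,5], I[5,6]^2.
HN type (ℓ=6): μ^(1)=45; μ^(2)=32; μ^(3)=6; μ^(4)=-47/3; μ^(5)=-20; μ^(6)=-53/2

((0, 0, 0, 0, 0, 2, 0); (0, 0, 0, 0, 0, 1, 1); (0, 0, 1, 0, 0, 0, 0); (0, 0, 1, 1, 1, 0, 0); (0, 0, 0, 0, 3, 0, 0); (1, 1, 0, 0, 0, 0, 0))


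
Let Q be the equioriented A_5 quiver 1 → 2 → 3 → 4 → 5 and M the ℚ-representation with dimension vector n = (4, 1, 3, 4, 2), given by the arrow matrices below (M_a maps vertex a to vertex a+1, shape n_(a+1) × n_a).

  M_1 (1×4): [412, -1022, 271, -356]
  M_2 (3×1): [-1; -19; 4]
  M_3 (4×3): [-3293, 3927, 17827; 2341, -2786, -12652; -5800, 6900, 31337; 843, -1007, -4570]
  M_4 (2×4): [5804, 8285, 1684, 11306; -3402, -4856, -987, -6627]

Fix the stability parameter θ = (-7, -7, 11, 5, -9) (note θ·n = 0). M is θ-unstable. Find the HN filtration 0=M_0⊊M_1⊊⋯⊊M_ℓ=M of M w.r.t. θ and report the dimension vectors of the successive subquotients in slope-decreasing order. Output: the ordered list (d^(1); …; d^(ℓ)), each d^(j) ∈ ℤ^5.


Via rank(M_{q-1}∘⋯∘M_p): M ≅ I[1,1]^3, I[1,5], I[3,4], I[3,5], I[4,4].
μ_θ-semistable layers: μ^(1)=8; μ^(2)=5; μ^(3)=7/3; μ^(4)=-7

((0, 0, 1, 1, 0); (0, 0, 0, 1, 0); (0, 0, 2, 2, 2); (4, 1, 0, 0, 0))


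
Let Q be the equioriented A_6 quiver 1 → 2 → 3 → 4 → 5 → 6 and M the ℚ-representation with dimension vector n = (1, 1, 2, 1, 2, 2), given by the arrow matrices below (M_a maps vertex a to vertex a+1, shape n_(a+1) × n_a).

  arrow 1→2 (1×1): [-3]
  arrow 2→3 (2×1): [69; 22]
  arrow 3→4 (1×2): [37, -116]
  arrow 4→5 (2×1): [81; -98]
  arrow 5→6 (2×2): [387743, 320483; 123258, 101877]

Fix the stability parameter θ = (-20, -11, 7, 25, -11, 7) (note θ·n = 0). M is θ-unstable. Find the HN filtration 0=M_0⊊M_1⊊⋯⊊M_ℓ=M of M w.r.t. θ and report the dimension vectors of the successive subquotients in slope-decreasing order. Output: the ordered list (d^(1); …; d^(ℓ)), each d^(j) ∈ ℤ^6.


Interval decomposition of M: I[1,6], I[3,3], I[5,6].
HN type (ℓ=3): μ^(1)=7; μ^(2)=-11; μ^(3)=-20

((0, 0, 2, 1, 1, 2); (0, 1, 0, 0, 1, 0); (1, 0, 0, 0, 0, 0))


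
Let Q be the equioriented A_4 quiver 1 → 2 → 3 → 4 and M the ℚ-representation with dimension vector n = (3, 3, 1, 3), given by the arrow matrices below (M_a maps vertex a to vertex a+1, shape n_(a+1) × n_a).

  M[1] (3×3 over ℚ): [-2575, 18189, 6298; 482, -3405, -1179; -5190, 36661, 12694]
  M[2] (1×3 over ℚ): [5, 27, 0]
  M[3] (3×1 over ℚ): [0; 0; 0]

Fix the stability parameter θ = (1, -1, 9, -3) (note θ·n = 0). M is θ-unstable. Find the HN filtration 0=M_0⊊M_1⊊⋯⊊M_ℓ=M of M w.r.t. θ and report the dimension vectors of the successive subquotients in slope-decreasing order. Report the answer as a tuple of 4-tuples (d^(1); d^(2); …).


Barcode: M ≅ I[1,2]^2, I[1,3], I[4,4]^3. HN layers by μ_θ (3 steps, strictly decreasing):
  μ^(1)=9; μ^(2)=0; μ^(3)=-3

((0, 0, 1, 0); (3, 3, 0, 0); (0, 0, 0, 3))


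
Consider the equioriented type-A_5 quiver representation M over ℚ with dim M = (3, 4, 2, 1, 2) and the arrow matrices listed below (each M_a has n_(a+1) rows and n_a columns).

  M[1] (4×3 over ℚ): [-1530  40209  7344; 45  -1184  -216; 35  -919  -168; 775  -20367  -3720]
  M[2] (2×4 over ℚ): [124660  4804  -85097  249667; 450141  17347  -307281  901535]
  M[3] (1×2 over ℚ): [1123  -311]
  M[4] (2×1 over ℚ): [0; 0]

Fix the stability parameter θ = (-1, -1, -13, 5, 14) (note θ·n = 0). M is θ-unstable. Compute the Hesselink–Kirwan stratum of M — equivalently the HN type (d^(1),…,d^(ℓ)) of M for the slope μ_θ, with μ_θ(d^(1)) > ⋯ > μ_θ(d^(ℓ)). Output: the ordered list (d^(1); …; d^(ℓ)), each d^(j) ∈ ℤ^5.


Interval decomposition of M: I[1,1], I[1,2], I[1,4], I[2,2], I[2,3], I[5,5]^2.
HN type (ℓ=5): μ^(1)=14; μ^(2)=5; μ^(3)=-1; μ^(4)=-5; μ^(5)=-7

((0, 0, 0, 0, 2); (0, 0, 0, 1, 0); (2, 2, 0, 0, 0); (1, 1, 1, 0, 0); (0, 1, 1, 0, 0))


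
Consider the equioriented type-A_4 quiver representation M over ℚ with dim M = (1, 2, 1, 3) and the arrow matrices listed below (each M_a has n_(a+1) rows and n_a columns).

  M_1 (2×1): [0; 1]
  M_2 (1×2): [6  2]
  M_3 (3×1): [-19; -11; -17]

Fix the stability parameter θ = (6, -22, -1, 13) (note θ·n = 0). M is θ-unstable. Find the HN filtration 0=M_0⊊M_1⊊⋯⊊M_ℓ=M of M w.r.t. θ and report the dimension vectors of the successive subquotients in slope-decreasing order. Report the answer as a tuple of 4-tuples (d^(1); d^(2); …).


Interval decomposition of M: I[1,4], I[2,2], I[4,4]^2.
HN type (ℓ=4): μ^(1)=13; μ^(2)=-1; μ^(3)=-8; μ^(4)=-22

((0, 0, 0, 3); (0, 0, 1, 0); (1, 1, 0, 0); (0, 1, 0, 0))


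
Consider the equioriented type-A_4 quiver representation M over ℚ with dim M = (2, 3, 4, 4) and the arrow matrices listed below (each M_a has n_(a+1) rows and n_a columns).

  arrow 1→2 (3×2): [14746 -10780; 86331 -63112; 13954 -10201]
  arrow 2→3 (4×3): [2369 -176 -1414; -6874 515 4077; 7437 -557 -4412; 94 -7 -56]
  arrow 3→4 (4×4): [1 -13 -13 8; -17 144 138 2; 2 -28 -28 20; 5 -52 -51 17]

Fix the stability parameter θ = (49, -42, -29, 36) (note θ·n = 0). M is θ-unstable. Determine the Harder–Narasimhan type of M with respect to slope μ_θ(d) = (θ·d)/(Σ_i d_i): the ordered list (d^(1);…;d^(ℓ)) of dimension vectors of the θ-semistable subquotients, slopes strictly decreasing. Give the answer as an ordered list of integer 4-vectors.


Via rank(M_{q-1}∘⋯∘M_p): M ≅ I[1,4]^2, I[2,4], I[3,4].
μ_θ-semistable layers: μ^(1)=36; μ^(2)=-22/3; μ^(3)=-29; μ^(4)=-42

((0, 0, 0, 4); (2, 2, 2, 0); (0, 0, 2, 0); (0, 1, 0, 0))
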